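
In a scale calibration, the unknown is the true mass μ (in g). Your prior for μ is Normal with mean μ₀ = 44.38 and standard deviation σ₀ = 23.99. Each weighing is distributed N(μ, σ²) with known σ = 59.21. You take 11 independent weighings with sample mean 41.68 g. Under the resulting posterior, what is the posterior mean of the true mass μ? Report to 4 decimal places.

42.6423

For Normal data with known variance σ², a Normal(μ₀, σ₀²) prior on μ is conjugate. Posterior precision = 1/σ₀² + n/σ²; posterior mean is the precision-weighted average of μ₀ and x̄.
n·x̄ = 11·41.68 = 458.48.
σ₀² = 23.99² = 575.5201, σ² = 59.21² = 3505.8241; σ² + n·σ₀² = 3505.8241 + 11·575.5201 = 9836.5452.
Posterior mean = (μ₀/σ₀² + n·x̄/σ²)/(1/σ₀² + n/σ²) = (σ²·μ₀ + σ₀²·n·x̄)/(σ² + n·σ₀²) = (3505.8241·44.38 + 575.5201·458.48)/9836.5452 = 419452.929006/9836.5452 = 42.6423.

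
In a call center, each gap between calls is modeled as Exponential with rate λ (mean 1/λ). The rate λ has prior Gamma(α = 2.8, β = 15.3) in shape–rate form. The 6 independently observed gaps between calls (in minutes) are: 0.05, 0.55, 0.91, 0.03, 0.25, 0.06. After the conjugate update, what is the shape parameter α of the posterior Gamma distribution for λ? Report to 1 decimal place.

8.8

With a Gamma(shape α, rate β) prior on the exponential rate λ, the posterior after n observations with total T = Σxᵢ is Gamma(α+n, β+T).
Sum of observations T = 1.85 minutes; n = 6.
Posterior: Gamma(2.8+6, 15.3+1.85) = Gamma(8.8, 17.15).
Posterior α = 8.8.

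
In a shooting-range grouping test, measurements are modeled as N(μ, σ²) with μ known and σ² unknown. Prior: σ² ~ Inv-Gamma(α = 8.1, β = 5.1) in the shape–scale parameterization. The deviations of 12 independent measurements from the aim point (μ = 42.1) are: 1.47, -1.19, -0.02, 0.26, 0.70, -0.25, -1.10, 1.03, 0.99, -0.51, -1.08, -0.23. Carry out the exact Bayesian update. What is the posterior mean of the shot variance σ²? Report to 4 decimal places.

With known mean μ and an Inverse-Gamma(α, β) prior on σ², the Normal likelihood is conjugate: posterior is Inv-Gamma(α + n/2, β + Σ(xᵢ−μ)²/2).
Σ(xᵢ−μ)² = (1.47)² + (-1.19)² + (-0.02)² + (0.26)² + (0.70)² + (-0.25)² + (-1.10)² + (1.03)² + (0.99)² + (-0.51)² + (-1.08)² + (-0.23)² = 8.9279.
Posterior: Inv-Gamma(8.1 + 12/2, 5.1 + 8.9279/2) = Inv-Gamma(14.10, 9.56395).
E[σ²|data] = β/(α−1) = 9.56395/13.10 = 0.7301.

0.7301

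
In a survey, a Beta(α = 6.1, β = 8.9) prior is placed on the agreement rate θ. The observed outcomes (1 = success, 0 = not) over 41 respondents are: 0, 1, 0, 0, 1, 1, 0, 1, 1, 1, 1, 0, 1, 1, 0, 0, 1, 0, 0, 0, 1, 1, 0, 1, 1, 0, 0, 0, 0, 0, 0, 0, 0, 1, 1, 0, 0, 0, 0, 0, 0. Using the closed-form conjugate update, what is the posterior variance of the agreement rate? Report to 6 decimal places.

0.004191

The Beta prior is conjugate to a Binomial/Bernoulli likelihood; the update adds successes to α and failures to β.
Posterior: Beta(α+k, β+n−k) = Beta(6.1+16, 8.9+25) = Beta(22.1, 33.9).
Var = αβ/((α+β)²(α+β+1)) = 22.1·33.9/(56.0²·57.0) = 0.004191.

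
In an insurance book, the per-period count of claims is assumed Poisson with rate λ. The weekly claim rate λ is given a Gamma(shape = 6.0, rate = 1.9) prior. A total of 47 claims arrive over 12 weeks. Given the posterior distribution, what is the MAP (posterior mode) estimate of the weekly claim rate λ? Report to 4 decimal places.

With a Gamma(shape α, rate β) prior, the Poisson likelihood is conjugate: the posterior is Gamma(α + ΣXᵢ, β + n).
Posterior: Gamma(α+S, β+n) = Gamma(6.0+47, 1.9+12) = Gamma(53.0, 13.9).
Mode of Gamma(α,β) for α≥1 is (α−1)/β = 52.0/13.9 = 3.7410.

3.7410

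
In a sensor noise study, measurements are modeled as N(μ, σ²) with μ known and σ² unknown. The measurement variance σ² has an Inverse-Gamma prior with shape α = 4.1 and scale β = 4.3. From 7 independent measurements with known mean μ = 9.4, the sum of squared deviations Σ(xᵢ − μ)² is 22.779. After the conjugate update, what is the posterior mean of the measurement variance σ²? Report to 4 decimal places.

With known mean μ and an Inverse-Gamma(α, β) prior on σ², the Normal likelihood is conjugate: posterior is Inv-Gamma(α + n/2, β + Σ(xᵢ−μ)²/2).
Posterior: Inv-Gamma(4.1 + 7/2, 4.3 + 22.779/2) = Inv-Gamma(7.60, 15.6895).
E[σ²|data] = β/(α−1) = 15.6895/6.60 = 2.3772.

2.3772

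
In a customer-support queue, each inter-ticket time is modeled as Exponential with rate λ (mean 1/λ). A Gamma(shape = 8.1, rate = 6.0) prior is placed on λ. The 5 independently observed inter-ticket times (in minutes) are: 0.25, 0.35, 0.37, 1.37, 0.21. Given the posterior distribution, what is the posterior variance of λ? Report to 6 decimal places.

0.179200

With a Gamma(shape α, rate β) prior on the exponential rate λ, the posterior after n observations with total T = Σxᵢ is Gamma(α+n, β+T).
Sum of observations T = 2.55 minutes; n = 5.
Posterior: Gamma(8.1+5, 6.0+2.55) = Gamma(13.1, 8.55).
Var = α/β² = 0.179200.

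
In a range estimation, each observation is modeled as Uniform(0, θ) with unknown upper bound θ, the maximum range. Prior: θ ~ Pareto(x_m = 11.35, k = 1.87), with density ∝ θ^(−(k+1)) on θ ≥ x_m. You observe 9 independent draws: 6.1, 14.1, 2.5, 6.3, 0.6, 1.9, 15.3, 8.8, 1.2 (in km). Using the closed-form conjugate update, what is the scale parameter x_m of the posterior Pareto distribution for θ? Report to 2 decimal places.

15.30

A Pareto(scale x_m, shape k) prior on the upper bound θ of Uniform(0, θ) is conjugate: posterior is Pareto(max(x_m, max xᵢ), k + n).
Sample maximum = 15.3; prior scale x_m = 11.35 → posterior scale = max = 15.30.
Posterior shape = 1.87 + 9 = 10.87.
Posterior scale x_m = 15.30.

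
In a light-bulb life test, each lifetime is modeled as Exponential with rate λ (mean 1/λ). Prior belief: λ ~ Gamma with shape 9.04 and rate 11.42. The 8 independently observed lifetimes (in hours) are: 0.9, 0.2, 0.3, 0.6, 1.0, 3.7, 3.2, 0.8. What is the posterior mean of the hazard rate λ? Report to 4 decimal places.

With a Gamma(shape α, rate β) prior on the exponential rate λ, the posterior after n observations with total T = Σxᵢ is Gamma(α+n, β+T).
Sum of observations T = 10.7 hours; n = 8.
Posterior: Gamma(9.04+8, 11.42+10.7) = Gamma(17.04, 22.12).
Posterior mean of λ = α/β = 17.04/22.12 = 0.7703.

0.7703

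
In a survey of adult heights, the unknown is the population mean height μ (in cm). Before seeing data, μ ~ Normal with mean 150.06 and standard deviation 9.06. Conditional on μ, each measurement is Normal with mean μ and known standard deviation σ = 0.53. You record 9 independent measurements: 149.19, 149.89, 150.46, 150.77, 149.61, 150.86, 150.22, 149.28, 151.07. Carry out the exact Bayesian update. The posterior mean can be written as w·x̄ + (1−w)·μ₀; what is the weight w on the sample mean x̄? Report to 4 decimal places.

0.9996

For Normal data with known variance σ², a Normal(μ₀, σ₀²) prior on μ is conjugate. Posterior precision = 1/σ₀² + n/σ²; posterior mean is the precision-weighted average of μ₀ and x̄.
σ₀² = 9.06² = 82.0836, σ² = 0.53² = 0.2809. Prior precision 1/σ₀² = 1/82.0836; data precision n/σ² = 9/0.2809.
w = (n/σ²)/(1/σ₀² + n/σ²) = n·σ₀²/(σ² + n·σ₀²) = 9·82.0836/(0.2809 + 9·82.0836) = 738.7524/739.0333 = 0.9996.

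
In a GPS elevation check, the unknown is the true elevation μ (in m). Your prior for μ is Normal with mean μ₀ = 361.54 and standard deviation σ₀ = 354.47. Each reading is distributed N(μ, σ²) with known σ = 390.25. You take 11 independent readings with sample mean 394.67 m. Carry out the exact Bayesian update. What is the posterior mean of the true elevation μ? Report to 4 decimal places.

For Normal data with known variance σ², a Normal(μ₀, σ₀²) prior on μ is conjugate. Posterior precision = 1/σ₀² + n/σ²; posterior mean is the precision-weighted average of μ₀ and x̄.
n·x̄ = 11·394.67 = 4341.37.
σ₀² = 354.47² = 125648.9809, σ² = 390.25² = 152295.0625; σ² + n·σ₀² = 152295.0625 + 11·125648.9809 = 1534433.8524.
Posterior mean = (μ₀/σ₀² + n·x̄/σ²)/(1/σ₀² + n/σ²) = (σ²·μ₀ + σ₀²·n·x̄)/(σ² + n·σ₀²) = (152295.0625·361.54 + 125648.9809·4341.37)/1534433.8524 = 600549473.106083/1534433.8524 = 391.3818.

391.3818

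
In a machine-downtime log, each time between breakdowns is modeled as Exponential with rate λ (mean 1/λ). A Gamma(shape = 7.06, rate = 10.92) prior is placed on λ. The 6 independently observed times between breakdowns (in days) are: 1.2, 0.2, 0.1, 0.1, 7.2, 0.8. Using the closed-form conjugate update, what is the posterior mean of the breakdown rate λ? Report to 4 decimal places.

With a Gamma(shape α, rate β) prior on the exponential rate λ, the posterior after n observations with total T = Σxᵢ is Gamma(α+n, β+T).
Sum of observations T = 9.6 days; n = 6.
Posterior: Gamma(7.06+6, 10.92+9.6) = Gamma(13.06, 20.52).
Posterior mean of λ = α/β = 13.06/20.52 = 0.6365.

0.6365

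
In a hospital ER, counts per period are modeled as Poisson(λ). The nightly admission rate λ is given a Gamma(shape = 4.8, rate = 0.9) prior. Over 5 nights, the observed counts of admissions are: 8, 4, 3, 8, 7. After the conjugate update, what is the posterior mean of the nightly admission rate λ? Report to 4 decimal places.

5.8983

With a Gamma(shape α, rate β) prior, the Poisson likelihood is conjugate: the posterior is Gamma(α + ΣXᵢ, β + n).
Sum of counts S = 30 over n = 5 nights.
Posterior: Gamma(α+S, β+n) = Gamma(4.8+30, 0.9+5) = Gamma(34.8, 5.9).
Posterior mean = α/β = 34.8/5.9 = 5.8983.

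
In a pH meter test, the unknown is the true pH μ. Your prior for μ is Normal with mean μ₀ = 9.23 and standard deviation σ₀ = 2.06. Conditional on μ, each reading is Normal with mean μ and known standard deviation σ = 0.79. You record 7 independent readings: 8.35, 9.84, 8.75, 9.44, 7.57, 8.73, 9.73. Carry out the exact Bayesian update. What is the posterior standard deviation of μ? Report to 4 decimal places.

For Normal data with known variance σ², a Normal(μ₀, σ₀²) prior on μ is conjugate. Posterior precision = 1/σ₀² + n/σ²; posterior mean is the precision-weighted average of μ₀ and x̄.
σ₀² = 2.06² = 4.2436, σ² = 0.79² = 0.6241; σ² + n·σ₀² = 0.6241 + 7·4.2436 = 30.3293.
Posterior precision = 1/σ₀² + n/σ² = 1/4.2436 + 7/0.6241 = (σ² + n·σ₀²)/(σ₀²σ²) = 30.3293/(4.2436·0.6241); posterior variance σₙ² = σ₀²σ²/(σ² + n·σ₀²) = 4.2436·0.6241/30.3293 = 0.087323.
Posterior SD = √σₙ² = √(4.2436·0.6241/30.3293) = 0.2955.

0.2955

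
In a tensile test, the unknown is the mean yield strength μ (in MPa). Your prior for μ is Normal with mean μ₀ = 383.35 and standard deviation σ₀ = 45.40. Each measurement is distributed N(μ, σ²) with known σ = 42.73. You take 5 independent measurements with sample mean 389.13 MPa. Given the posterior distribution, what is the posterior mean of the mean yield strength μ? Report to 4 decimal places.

For Normal data with known variance σ², a Normal(μ₀, σ₀²) prior on μ is conjugate. Posterior precision = 1/σ₀² + n/σ²; posterior mean is the precision-weighted average of μ₀ and x̄.
n·x̄ = 5·389.13 = 1945.65.
σ₀² = 45.40² = 2061.16, σ² = 42.73² = 1825.8529; σ² + n·σ₀² = 1825.8529 + 5·2061.16 = 12131.6529.
Posterior mean = (μ₀/σ₀² + n·x̄/σ²)/(1/σ₀² + n/σ²) = (σ²·μ₀ + σ₀²·n·x̄)/(σ² + n·σ₀²) = (1825.8529·383.35 + 2061.16·1945.65)/12131.6529 = 4710236.663215/12131.6529 = 388.2601.

388.2601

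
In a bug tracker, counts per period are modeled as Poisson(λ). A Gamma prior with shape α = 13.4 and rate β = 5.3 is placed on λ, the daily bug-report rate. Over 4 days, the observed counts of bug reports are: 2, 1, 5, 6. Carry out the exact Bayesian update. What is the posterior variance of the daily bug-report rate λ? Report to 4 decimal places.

With a Gamma(shape α, rate β) prior, the Poisson likelihood is conjugate: the posterior is Gamma(α + ΣXᵢ, β + n).
Sum of counts S = 14 over n = 4 days.
Posterior: Gamma(α+S, β+n) = Gamma(13.4+14, 5.3+4) = Gamma(27.4, 9.3).
Var = α/β² = 27.4/9.3² = 0.3168.

0.3168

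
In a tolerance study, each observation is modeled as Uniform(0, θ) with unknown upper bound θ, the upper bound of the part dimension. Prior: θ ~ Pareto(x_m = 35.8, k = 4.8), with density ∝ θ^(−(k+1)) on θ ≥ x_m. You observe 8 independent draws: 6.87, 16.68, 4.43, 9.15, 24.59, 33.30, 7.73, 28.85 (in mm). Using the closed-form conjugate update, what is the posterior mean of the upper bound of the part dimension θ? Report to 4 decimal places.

A Pareto(scale x_m, shape k) prior on the upper bound θ of Uniform(0, θ) is conjugate: posterior is Pareto(max(x_m, max xᵢ), k + n).
Sample maximum = 33.30; prior scale x_m = 35.8 → posterior scale = max = 35.80.
Posterior shape = 4.8 + 8 = 12.8.
E[θ|data] = k·x_m/(k−1) = 12.8·35.80/11.8 = 38.8339.

38.8339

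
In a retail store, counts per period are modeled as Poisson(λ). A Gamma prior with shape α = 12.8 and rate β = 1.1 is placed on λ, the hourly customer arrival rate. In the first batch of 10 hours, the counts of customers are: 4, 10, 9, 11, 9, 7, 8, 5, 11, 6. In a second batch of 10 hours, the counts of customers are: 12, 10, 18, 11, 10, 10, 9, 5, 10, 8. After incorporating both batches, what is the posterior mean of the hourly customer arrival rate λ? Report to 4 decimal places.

9.2796

With a Gamma(shape α, rate β) prior, the Poisson likelihood is conjugate: the posterior is Gamma(α + ΣXᵢ, β + n).
Batch 1: sum of counts S = 80 over n = 10 hours.
After batch 1: Gamma(α+S, β+n) = Gamma(12.8+80, 1.1+10) = Gamma(92.8, 11.1).
Batch 2: sum of counts S = 103 over n = 10 hours.
After batch 2: Gamma(α+S, β+n) = Gamma(92.8+103, 11.1+10) = Gamma(195.8, 21.1).
Posterior mean = α/β = 195.8/21.1 = 9.2796.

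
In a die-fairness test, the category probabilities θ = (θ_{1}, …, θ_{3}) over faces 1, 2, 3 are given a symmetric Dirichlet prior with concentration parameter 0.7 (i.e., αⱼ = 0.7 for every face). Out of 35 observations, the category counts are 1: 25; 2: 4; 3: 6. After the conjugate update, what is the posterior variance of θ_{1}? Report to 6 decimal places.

0.005587

The Dirichlet prior is conjugate to the Multinomial likelihood: each posterior αⱼ = prior αⱼ + observed count nⱼ.
Posterior concentration: (25.7, 4.7, 6.7), total = 37.1.
Var[θ_j] = α_j(Σα−α_j)/((Σα)²(Σα+1)) = 25.7·11.4/(37.1²·38.1) = 0.005587.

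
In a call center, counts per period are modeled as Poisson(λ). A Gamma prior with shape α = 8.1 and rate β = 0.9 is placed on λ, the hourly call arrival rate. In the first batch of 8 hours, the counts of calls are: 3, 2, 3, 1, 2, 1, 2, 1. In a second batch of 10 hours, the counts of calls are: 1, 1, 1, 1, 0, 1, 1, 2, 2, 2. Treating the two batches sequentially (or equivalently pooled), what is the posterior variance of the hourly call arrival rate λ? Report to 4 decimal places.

With a Gamma(shape α, rate β) prior, the Poisson likelihood is conjugate: the posterior is Gamma(α + ΣXᵢ, β + n).
Batch 1: sum of counts S = 15 over n = 8 hours.
After batch 1: Gamma(α+S, β+n) = Gamma(8.1+15, 0.9+8) = Gamma(23.1, 8.9).
Batch 2: sum of counts S = 12 over n = 10 hours.
After batch 2: Gamma(α+S, β+n) = Gamma(23.1+12, 8.9+10) = Gamma(35.1, 18.9).
Var = α/β² = 35.1/18.9² = 0.0983.

0.0983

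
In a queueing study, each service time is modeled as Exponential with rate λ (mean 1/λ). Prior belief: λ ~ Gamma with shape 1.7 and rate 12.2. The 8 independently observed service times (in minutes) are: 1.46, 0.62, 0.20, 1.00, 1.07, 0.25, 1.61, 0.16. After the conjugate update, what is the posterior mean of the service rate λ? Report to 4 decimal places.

With a Gamma(shape α, rate β) prior on the exponential rate λ, the posterior after n observations with total T = Σxᵢ is Gamma(α+n, β+T).
Sum of observations T = 6.37 minutes; n = 8.
Posterior: Gamma(1.7+8, 12.2+6.37) = Gamma(9.7, 18.57).
Posterior mean of λ = α/β = 9.7/18.57 = 0.5223.

0.5223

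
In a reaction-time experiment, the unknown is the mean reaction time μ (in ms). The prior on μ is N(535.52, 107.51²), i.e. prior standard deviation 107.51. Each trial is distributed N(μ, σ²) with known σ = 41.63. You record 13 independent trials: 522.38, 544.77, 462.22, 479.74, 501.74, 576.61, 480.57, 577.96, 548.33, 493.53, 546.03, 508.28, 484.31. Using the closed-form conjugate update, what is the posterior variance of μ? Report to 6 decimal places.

131.792009

For Normal data with known variance σ², a Normal(μ₀, σ₀²) prior on μ is conjugate. Posterior precision = 1/σ₀² + n/σ²; posterior mean is the precision-weighted average of μ₀ and x̄.
σ₀² = 107.51² = 11558.4001, σ² = 41.63² = 1733.0569; σ² + n·σ₀² = 1733.0569 + 13·11558.4001 = 151992.2582.
Posterior precision = 1/σ₀² + n/σ² = 1/11558.4001 + 13/1733.0569 = (σ² + n·σ₀²)/(σ₀²σ²) = 151992.2582/(11558.4001·1733.0569); posterior variance σₙ² = σ₀²σ²/(σ² + n·σ₀²) = 11558.4001·1733.0569/151992.2582 = 131.792009.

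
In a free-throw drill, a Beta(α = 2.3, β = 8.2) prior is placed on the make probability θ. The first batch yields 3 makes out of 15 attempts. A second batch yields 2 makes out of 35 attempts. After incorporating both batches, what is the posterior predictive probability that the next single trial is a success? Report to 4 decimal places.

The Beta prior is conjugate to a Binomial/Bernoulli likelihood; the update adds successes to α and failures to β.
After batch 1: Beta(2.3+3, 8.2+12) = Beta(5.3, 20.2).
After batch 2: Beta(5.3+2, 20.2+33) = Beta(7.3, 53.2).
For a single future Bernoulli trial, P(success | data) = α/(α+β) = 0.1207.

0.1207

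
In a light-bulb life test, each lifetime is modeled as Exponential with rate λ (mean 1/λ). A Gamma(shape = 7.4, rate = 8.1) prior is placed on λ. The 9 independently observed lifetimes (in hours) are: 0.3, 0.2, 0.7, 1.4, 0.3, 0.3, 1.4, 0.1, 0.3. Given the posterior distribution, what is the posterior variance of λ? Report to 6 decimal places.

With a Gamma(shape α, rate β) prior on the exponential rate λ, the posterior after n observations with total T = Σxᵢ is Gamma(α+n, β+T).
Sum of observations T = 5.0 hours; n = 9.
Posterior: Gamma(7.4+9, 8.1+5.0) = Gamma(16.4, 13.1).
Var = α/β² = 0.095566.

0.095566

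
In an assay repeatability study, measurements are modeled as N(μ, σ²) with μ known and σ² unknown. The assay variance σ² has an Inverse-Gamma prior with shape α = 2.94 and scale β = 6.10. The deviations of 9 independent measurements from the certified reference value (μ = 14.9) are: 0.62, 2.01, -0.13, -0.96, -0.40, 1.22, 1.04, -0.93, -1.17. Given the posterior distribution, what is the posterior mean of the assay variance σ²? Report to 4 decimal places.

1.7490

With known mean μ and an Inverse-Gamma(α, β) prior on σ², the Normal likelihood is conjugate: posterior is Inv-Gamma(α + n/2, β + Σ(xᵢ−μ)²/2).
Σ(xᵢ−μ)² = (0.62)² + (2.01)² + (-0.13)² + (-0.96)² + (-0.40)² + (1.22)² + (1.04)² + (-0.93)² + (-1.17)² = 10.3268.
Posterior: Inv-Gamma(2.94 + 9/2, 6.10 + 10.3268/2) = Inv-Gamma(7.44, 11.26340).
E[σ²|data] = β/(α−1) = 11.26340/6.44 = 1.7490.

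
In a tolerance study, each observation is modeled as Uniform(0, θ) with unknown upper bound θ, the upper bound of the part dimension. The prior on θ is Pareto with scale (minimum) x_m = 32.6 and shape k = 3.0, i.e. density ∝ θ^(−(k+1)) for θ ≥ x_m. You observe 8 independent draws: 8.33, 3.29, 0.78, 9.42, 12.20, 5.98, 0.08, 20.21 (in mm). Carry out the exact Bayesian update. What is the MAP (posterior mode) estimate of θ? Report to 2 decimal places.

32.60

A Pareto(scale x_m, shape k) prior on the upper bound θ of Uniform(0, θ) is conjugate: posterior is Pareto(max(x_m, max xᵢ), k + n).
Sample maximum = 20.21; prior scale x_m = 32.6 → posterior scale = max = 32.60.
Posterior shape = 3.0 + 8 = 11.0.
The Pareto density is decreasing on [x_m, ∞), so the mode is x_m = 32.60.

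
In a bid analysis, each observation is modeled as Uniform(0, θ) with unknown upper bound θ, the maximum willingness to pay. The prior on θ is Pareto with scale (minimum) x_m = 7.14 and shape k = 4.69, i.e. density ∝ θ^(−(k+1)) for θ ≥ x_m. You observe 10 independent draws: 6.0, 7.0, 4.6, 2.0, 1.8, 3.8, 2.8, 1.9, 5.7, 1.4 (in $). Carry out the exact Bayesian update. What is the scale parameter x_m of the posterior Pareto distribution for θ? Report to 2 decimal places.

7.14

A Pareto(scale x_m, shape k) prior on the upper bound θ of Uniform(0, θ) is conjugate: posterior is Pareto(max(x_m, max xᵢ), k + n).
Sample maximum = 7.0; prior scale x_m = 7.14 → posterior scale = max = 7.14.
Posterior shape = 4.69 + 10 = 14.69.
Posterior scale x_m = 7.14.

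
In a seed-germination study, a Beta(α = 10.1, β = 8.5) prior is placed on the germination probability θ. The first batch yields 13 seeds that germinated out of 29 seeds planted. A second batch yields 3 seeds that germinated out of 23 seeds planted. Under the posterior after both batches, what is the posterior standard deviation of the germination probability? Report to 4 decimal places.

0.0570

The Beta prior is conjugate to a Binomial/Bernoulli likelihood; the update adds successes to α and failures to β.
After batch 1: Beta(10.1+13, 8.5+16) = Beta(23.1, 24.5).
After batch 2: Beta(23.1+3, 24.5+20) = Beta(26.1, 44.5).
Var = αβ/((α+β)²(α+β+1)) = 26.1·44.5/(70.6²·71.6) = 0.00325445; SD = √0.00325445 = 0.0570.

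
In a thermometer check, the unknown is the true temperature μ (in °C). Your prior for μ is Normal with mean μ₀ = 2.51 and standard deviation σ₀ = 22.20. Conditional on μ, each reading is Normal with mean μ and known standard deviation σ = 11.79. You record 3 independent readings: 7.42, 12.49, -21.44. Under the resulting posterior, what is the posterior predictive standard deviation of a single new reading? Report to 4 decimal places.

13.4669

For Normal data with known variance σ², a Normal(μ₀, σ₀²) prior on μ is conjugate. Posterior precision = 1/σ₀² + n/σ²; posterior mean is the precision-weighted average of μ₀ and x̄.
σ₀² = 22.20² = 492.84, σ² = 11.79² = 139.0041; σ² + n·σ₀² = 139.0041 + 3·492.84 = 1617.5241.
Posterior precision = 1/σ₀² + n/σ² = 1/492.84 + 3/139.0041 = (σ² + n·σ₀²)/(σ₀²σ²) = 1617.5241/(492.84·139.0041); posterior variance σₙ² = σ₀²σ²/(σ² + n·σ₀²) = 492.84·139.0041/1617.5241 = 42.352865.
Predictive variance for one new observation = σₙ² + σ² = 492.84·139.0041/1617.5241 + 139.0041 = σ²·(σ₀² + 1617.5241)/1617.5241 = 139.0041·2110.3641/1617.5241 = 181.356965; SD = √(139.0041·2110.3641/1617.5241) = 13.4669.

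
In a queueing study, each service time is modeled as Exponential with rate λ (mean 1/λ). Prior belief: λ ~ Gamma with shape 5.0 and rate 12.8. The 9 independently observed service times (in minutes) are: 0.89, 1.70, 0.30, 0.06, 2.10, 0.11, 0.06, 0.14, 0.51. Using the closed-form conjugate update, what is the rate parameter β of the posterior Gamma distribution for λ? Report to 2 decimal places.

18.67

With a Gamma(shape α, rate β) prior on the exponential rate λ, the posterior after n observations with total T = Σxᵢ is Gamma(α+n, β+T).
Sum of observations T = 5.87 minutes; n = 9.
Posterior: Gamma(5.0+9, 12.8+5.87) = Gamma(14.0, 18.67).
Posterior β = 18.67.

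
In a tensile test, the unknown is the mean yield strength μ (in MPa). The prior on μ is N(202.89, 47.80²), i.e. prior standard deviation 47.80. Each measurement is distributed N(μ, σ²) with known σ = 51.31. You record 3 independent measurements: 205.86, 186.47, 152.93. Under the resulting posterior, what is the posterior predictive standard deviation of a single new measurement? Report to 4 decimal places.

57.1556

For Normal data with known variance σ², a Normal(μ₀, σ₀²) prior on μ is conjugate. Posterior precision = 1/σ₀² + n/σ²; posterior mean is the precision-weighted average of μ₀ and x̄.
σ₀² = 47.80² = 2284.84, σ² = 51.31² = 2632.7161; σ² + n·σ₀² = 2632.7161 + 3·2284.84 = 9487.2361.
Posterior precision = 1/σ₀² + n/σ² = 1/2284.84 + 3/2632.7161 = (σ² + n·σ₀²)/(σ₀²σ²) = 9487.2361/(2284.84·2632.7161); posterior variance σₙ² = σ₀²σ²/(σ² + n·σ₀²) = 2284.84·2632.7161/9487.2361 = 634.045046.
Predictive variance for one new observation = σₙ² + σ² = 2284.84·2632.7161/9487.2361 + 2632.7161 = σ²·(σ₀² + 9487.2361)/9487.2361 = 2632.7161·11772.0761/9487.2361 = 3266.761146; SD = √(2632.7161·11772.0761/9487.2361) = 57.1556.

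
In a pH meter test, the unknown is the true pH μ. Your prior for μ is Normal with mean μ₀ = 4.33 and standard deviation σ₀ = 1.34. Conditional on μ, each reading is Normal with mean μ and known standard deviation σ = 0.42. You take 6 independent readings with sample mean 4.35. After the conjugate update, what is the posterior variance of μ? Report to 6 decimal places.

For Normal data with known variance σ², a Normal(μ₀, σ₀²) prior on μ is conjugate. Posterior precision = 1/σ₀² + n/σ²; posterior mean is the precision-weighted average of μ₀ and x̄.
σ₀² = 1.34² = 1.7956, σ² = 0.42² = 0.1764; σ² + n·σ₀² = 0.1764 + 6·1.7956 = 10.95.
Posterior precision = 1/σ₀² + n/σ² = 1/1.7956 + 6/0.1764 = (σ² + n·σ₀²)/(σ₀²σ²) = 10.95/(1.7956·0.1764); posterior variance σₙ² = σ₀²σ²/(σ² + n·σ₀²) = 1.7956·0.1764/10.95 = 0.028926.

0.028926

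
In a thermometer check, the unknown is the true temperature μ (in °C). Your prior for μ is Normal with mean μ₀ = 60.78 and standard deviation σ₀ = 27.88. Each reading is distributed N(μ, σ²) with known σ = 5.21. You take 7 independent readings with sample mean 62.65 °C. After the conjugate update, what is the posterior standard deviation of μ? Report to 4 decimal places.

For Normal data with known variance σ², a Normal(μ₀, σ₀²) prior on μ is conjugate. Posterior precision = 1/σ₀² + n/σ²; posterior mean is the precision-weighted average of μ₀ and x̄.
σ₀² = 27.88² = 777.2944, σ² = 5.21² = 27.1441; σ² + n·σ₀² = 27.1441 + 7·777.2944 = 5468.2049.
Posterior precision = 1/σ₀² + n/σ² = 1/777.2944 + 7/27.1441 = (σ² + n·σ₀²)/(σ₀²σ²) = 5468.2049/(777.2944·27.1441); posterior variance σₙ² = σ₀²σ²/(σ² + n·σ₀²) = 777.2944·27.1441/5468.2049 = 3.858480.
Posterior SD = √σₙ² = √(777.2944·27.1441/5468.2049) = 1.9643.

1.9643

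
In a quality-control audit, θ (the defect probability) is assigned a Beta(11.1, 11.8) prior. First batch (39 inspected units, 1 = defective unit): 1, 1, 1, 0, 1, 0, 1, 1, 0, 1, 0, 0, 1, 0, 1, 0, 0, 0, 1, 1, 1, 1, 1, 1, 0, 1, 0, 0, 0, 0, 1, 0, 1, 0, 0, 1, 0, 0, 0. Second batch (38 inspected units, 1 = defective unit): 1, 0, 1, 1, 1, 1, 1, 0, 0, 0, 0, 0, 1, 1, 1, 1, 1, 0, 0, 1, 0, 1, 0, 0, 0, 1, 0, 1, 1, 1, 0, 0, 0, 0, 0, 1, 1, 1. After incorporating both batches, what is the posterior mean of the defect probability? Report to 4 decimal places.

The Beta prior is conjugate to a Binomial/Bernoulli likelihood; the update adds successes to α and failures to β.
After batch 1: Beta(11.1+19, 11.8+20) = Beta(30.1, 31.8).
After batch 2: Beta(30.1+20, 31.8+18) = Beta(50.1, 49.8).
Posterior mean = α/(α+β) = 50.1/99.9 = 0.5015.

0.5015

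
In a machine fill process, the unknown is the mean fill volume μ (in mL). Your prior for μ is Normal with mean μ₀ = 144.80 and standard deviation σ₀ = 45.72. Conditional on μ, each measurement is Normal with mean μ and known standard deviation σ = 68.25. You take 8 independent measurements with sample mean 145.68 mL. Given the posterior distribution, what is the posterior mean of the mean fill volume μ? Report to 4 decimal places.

145.4883

For Normal data with known variance σ², a Normal(μ₀, σ₀²) prior on μ is conjugate. Posterior precision = 1/σ₀² + n/σ²; posterior mean is the precision-weighted average of μ₀ and x̄.
n·x̄ = 8·145.68 = 1165.44.
σ₀² = 45.72² = 2090.3184, σ² = 68.25² = 4658.0625; σ² + n·σ₀² = 4658.0625 + 8·2090.3184 = 21380.6097.
Posterior mean = (μ₀/σ₀² + n·x̄/σ²)/(1/σ₀² + n/σ²) = (σ²·μ₀ + σ₀²·n·x̄)/(σ² + n·σ₀²) = (4658.0625·144.80 + 2090.3184·1165.44)/21380.6097 = 3110628.126096/21380.6097 = 145.4883.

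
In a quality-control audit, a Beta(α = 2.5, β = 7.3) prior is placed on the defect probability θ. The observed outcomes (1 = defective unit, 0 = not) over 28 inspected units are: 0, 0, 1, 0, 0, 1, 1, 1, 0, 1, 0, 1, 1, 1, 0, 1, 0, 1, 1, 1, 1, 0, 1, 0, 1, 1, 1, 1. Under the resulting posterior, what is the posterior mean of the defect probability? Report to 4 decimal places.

0.5423

The Beta prior is conjugate to a Binomial/Bernoulli likelihood; the update adds successes to α and failures to β.
Posterior: Beta(α+k, β+n−k) = Beta(2.5+18, 7.3+10) = Beta(20.5, 17.3).
Posterior mean = α/(α+β) = 20.5/37.8 = 0.5423.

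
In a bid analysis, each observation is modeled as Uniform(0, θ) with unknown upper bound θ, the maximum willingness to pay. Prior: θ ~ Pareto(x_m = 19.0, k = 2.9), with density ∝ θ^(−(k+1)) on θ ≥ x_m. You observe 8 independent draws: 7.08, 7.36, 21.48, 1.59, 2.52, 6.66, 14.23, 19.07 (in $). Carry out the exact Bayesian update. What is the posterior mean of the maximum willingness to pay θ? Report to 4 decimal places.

23.6497

A Pareto(scale x_m, shape k) prior on the upper bound θ of Uniform(0, θ) is conjugate: posterior is Pareto(max(x_m, max xᵢ), k + n).
Sample maximum = 21.48; prior scale x_m = 19.0 → posterior scale = max = 21.48.
Posterior shape = 2.9 + 8 = 10.9.
E[θ|data] = k·x_m/(k−1) = 10.9·21.48/9.9 = 23.6497.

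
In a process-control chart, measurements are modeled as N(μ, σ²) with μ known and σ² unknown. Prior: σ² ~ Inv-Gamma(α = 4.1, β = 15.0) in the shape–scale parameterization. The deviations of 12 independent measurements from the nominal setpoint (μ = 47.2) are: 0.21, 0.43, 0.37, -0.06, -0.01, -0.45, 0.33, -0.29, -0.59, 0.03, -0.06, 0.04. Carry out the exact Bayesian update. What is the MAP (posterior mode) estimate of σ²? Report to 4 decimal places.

With known mean μ and an Inverse-Gamma(α, β) prior on σ², the Normal likelihood is conjugate: posterior is Inv-Gamma(α + n/2, β + Σ(xᵢ−μ)²/2).
Σ(xᵢ−μ)² = (0.21)² + (0.43)² + (0.37)² + (-0.06)² + (-0.01)² + (-0.45)² + (0.33)² + (-0.29)² + (-0.59)² + (0.03)² + (-0.06)² + (0.04)² = 1.1193.
Posterior: Inv-Gamma(4.1 + 12/2, 15.0 + 1.1193/2) = Inv-Gamma(10.10, 15.55965).
Mode = β/(α+1) = 15.55965/11.10 = 1.4018.

1.4018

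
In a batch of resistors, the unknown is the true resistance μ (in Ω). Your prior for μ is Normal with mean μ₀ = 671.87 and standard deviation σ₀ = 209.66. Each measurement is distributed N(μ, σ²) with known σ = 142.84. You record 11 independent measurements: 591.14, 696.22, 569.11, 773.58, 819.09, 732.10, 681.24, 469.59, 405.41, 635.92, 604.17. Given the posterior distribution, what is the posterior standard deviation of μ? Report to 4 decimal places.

42.1870

For Normal data with known variance σ², a Normal(μ₀, σ₀²) prior on μ is conjugate. Posterior precision = 1/σ₀² + n/σ²; posterior mean is the precision-weighted average of μ₀ and x̄.
σ₀² = 209.66² = 43957.3156, σ² = 142.84² = 20403.2656; σ² + n·σ₀² = 20403.2656 + 11·43957.3156 = 503933.7372.
Posterior precision = 1/σ₀² + n/σ² = 1/43957.3156 + 11/20403.2656 = (σ² + n·σ₀²)/(σ₀²σ²) = 503933.7372/(43957.3156·20403.2656); posterior variance σₙ² = σ₀²σ²/(σ² + n·σ₀²) = 43957.3156·20403.2656/503933.7372 = 1779.743484.
Posterior SD = √σₙ² = √(43957.3156·20403.2656/503933.7372) = 42.1870.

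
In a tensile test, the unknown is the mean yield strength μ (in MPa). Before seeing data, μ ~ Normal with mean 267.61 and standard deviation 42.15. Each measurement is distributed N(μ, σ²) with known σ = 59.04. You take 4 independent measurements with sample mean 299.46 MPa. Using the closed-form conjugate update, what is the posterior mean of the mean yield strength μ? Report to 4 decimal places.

288.9787

For Normal data with known variance σ², a Normal(μ₀, σ₀²) prior on μ is conjugate. Posterior precision = 1/σ₀² + n/σ²; posterior mean is the precision-weighted average of μ₀ and x̄.
n·x̄ = 4·299.46 = 1197.84.
σ₀² = 42.15² = 1776.6225, σ² = 59.04² = 3485.7216; σ² + n·σ₀² = 3485.7216 + 4·1776.6225 = 10592.2116.
Posterior mean = (μ₀/σ₀² + n·x̄/σ²)/(1/σ₀² + n/σ²) = (σ²·μ₀ + σ₀²·n·x̄)/(σ² + n·σ₀²) = (3485.7216·267.61 + 1776.6225·1197.84)/10592.2116 = 3060923.452776/10592.2116 = 288.9787.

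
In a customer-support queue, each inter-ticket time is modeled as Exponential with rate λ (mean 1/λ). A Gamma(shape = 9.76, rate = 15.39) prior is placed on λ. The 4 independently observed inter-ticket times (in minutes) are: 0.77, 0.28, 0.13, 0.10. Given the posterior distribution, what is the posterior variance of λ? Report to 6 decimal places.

0.049516

With a Gamma(shape α, rate β) prior on the exponential rate λ, the posterior after n observations with total T = Σxᵢ is Gamma(α+n, β+T).
Sum of observations T = 1.28 minutes; n = 4.
Posterior: Gamma(9.76+4, 15.39+1.28) = Gamma(13.76, 16.67).
Var = α/β² = 0.049516.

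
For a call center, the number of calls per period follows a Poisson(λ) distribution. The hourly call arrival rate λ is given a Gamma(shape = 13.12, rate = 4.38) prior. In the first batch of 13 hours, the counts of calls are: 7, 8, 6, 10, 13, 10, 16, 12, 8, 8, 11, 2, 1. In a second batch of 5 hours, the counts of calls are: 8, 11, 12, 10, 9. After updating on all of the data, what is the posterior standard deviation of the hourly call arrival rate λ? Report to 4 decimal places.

0.5913

With a Gamma(shape α, rate β) prior, the Poisson likelihood is conjugate: the posterior is Gamma(α + ΣXᵢ, β + n).
Batch 1: sum of counts S = 112 over n = 13 hours.
After batch 1: Gamma(α+S, β+n) = Gamma(13.12+112, 4.38+13) = Gamma(125.12, 17.38).
Batch 2: sum of counts S = 50 over n = 5 hours.
After batch 2: Gamma(α+S, β+n) = Gamma(125.12+50, 17.38+5) = Gamma(175.12, 22.38).
SD = √α/β = √175.12/22.38 = 0.5913.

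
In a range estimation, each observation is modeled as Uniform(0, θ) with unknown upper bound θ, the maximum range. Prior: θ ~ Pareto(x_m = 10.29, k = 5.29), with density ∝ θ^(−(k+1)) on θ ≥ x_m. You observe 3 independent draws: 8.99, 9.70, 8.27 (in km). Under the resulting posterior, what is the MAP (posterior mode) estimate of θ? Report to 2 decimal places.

10.29

A Pareto(scale x_m, shape k) prior on the upper bound θ of Uniform(0, θ) is conjugate: posterior is Pareto(max(x_m, max xᵢ), k + n).
Sample maximum = 9.70; prior scale x_m = 10.29 → posterior scale = max = 10.29.
Posterior shape = 5.29 + 3 = 8.29.
The Pareto density is decreasing on [x_m, ∞), so the mode is x_m = 10.29.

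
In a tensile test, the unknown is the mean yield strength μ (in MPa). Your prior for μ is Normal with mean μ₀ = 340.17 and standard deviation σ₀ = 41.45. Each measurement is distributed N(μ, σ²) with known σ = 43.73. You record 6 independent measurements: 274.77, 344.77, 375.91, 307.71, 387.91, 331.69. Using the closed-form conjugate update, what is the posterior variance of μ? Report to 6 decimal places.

For Normal data with known variance σ², a Normal(μ₀, σ₀²) prior on μ is conjugate. Posterior precision = 1/σ₀² + n/σ²; posterior mean is the precision-weighted average of μ₀ and x̄.
σ₀² = 41.45² = 1718.1025, σ² = 43.73² = 1912.3129; σ² + n·σ₀² = 1912.3129 + 6·1718.1025 = 12220.9279.
Posterior precision = 1/σ₀² + n/σ² = 1/1718.1025 + 6/1912.3129 = (σ² + n·σ₀²)/(σ₀²σ²) = 12220.9279/(1718.1025·1912.3129); posterior variance σₙ² = σ₀²σ²/(σ² + n·σ₀²) = 1718.1025·1912.3129/12220.9279 = 268.846163.

268.846163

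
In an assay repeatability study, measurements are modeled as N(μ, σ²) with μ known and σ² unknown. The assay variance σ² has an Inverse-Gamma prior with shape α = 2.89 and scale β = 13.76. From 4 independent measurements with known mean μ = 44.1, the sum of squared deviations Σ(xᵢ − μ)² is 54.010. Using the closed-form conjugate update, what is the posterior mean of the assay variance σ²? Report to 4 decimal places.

With known mean μ and an Inverse-Gamma(α, β) prior on σ², the Normal likelihood is conjugate: posterior is Inv-Gamma(α + n/2, β + Σ(xᵢ−μ)²/2).
Posterior: Inv-Gamma(2.89 + 4/2, 13.76 + 54.010/2) = Inv-Gamma(4.89, 40.7650).
E[σ²|data] = β/(α−1) = 40.7650/3.89 = 10.4794.

10.4794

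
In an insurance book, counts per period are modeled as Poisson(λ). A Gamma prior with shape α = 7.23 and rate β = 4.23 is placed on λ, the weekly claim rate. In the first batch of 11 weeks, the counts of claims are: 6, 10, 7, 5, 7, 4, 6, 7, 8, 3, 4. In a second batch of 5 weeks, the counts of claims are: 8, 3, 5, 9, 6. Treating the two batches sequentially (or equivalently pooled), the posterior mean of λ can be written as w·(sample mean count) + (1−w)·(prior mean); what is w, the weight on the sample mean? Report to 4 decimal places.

With a Gamma(shape α, rate β) prior, the Poisson likelihood is conjugate: the posterior is Gamma(α + ΣXᵢ, β + n).
Total number of weeks: n = 11 + 5 = 16.
Posterior mean = (α₀+S)/(β₀+n) = [n/(β₀+n)]·(S/n) + [β₀/(β₀+n)]·(α₀/β₀), so only n and β₀ enter the weight.
Weight on data w = n/(β₀+n) = 16/(4.23+16) = 16/20.23 = 0.7909.

0.7909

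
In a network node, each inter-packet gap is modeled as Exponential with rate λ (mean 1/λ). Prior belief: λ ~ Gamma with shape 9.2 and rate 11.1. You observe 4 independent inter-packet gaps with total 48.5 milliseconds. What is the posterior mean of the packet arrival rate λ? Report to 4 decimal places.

With a Gamma(shape α, rate β) prior on the exponential rate λ, the posterior after n observations with total T = Σxᵢ is Gamma(α+n, β+T).
Posterior: Gamma(9.2+4, 11.1+48.5) = Gamma(13.2, 59.6).
Posterior mean of λ = α/β = 13.2/59.6 = 0.2215.

0.2215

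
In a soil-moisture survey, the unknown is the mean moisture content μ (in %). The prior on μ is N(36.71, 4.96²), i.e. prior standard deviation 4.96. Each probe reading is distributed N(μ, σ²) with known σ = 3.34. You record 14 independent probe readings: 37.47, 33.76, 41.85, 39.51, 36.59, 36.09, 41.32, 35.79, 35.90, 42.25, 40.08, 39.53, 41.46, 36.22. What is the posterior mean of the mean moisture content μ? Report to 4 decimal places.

38.3622

For Normal data with known variance σ², a Normal(μ₀, σ₀²) prior on μ is conjugate. Posterior precision = 1/σ₀² + n/σ²; posterior mean is the precision-weighted average of μ₀ and x̄.
Σxᵢ = 37.47 + 33.76 + 41.85 + 39.51 + 36.59 + 36.09 + 41.32 + 35.79 + 35.90 + 42.25 + 40.08 + 39.53 + 41.46 + 36.22 = 537.82, so n·x̄ = 537.82.
σ₀² = 4.96² = 24.6016, σ² = 3.34² = 11.1556; σ² + n·σ₀² = 11.1556 + 14·24.6016 = 355.578.
Posterior mean = (μ₀/σ₀² + n·x̄/σ²)/(1/σ₀² + n/σ²) = (σ²·μ₀ + σ₀²·n·x̄)/(σ² + n·σ₀²) = (11.1556·36.71 + 24.6016·537.82)/355.578 = 13640.754588/355.578 = 38.3622.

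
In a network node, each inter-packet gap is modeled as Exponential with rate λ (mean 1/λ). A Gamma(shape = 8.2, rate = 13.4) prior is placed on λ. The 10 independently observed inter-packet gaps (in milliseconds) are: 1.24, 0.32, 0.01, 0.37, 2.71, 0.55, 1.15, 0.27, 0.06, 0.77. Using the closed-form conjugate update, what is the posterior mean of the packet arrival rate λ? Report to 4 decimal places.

With a Gamma(shape α, rate β) prior on the exponential rate λ, the posterior after n observations with total T = Σxᵢ is Gamma(α+n, β+T).
Sum of observations T = 7.45 milliseconds; n = 10.
Posterior: Gamma(8.2+10, 13.4+7.45) = Gamma(18.2, 20.85).
Posterior mean of λ = α/β = 18.2/20.85 = 0.8729.

0.8729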